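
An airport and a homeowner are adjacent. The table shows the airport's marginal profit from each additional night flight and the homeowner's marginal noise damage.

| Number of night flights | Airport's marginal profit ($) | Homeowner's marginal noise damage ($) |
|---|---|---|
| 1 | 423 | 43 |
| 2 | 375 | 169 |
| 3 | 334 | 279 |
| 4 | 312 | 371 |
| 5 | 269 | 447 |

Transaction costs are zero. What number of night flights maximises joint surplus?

3

Bargaining reaches the level where marginal profit last exceeds marginal noise damage.
That holds through level 3 (334 ≥ 279) but not at 4 (312 < 371).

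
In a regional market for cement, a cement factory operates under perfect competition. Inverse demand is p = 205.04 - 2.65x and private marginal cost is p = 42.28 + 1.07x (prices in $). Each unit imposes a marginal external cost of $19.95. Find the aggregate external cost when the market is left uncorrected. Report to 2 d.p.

Market equilibrium (private): 42.28 + 1.07x = 205.04 - 2.65x → x_m = 43.7527.
Total external cost = MEC × x_m = 19.95 × 43.7527 = 872.8664.

$872.87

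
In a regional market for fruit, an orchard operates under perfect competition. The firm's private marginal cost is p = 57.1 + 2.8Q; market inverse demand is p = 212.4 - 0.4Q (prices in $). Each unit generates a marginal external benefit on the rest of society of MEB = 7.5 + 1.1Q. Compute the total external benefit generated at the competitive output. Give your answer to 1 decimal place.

Market equilibrium (private): 57.1 + 2.8Q = 212.4 - 0.4Q → Q_m = 48.5313.
Total external benefit = ∫₀^{Q_m} (7.5 + 1.1Q) dQ = 7.5×48.5313 + ½×1.1×48.5313² = 1659.3926.

$1659.4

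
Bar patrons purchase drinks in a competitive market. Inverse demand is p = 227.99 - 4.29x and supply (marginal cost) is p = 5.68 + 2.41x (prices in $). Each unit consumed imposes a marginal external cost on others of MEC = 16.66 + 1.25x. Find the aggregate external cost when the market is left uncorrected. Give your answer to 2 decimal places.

Market equilibrium (private): 5.68 + 2.41x = 227.99 - 4.29x → x_m = 33.1806.
Total external cost = ∫₀^{x_m} (16.66 + 1.25x) dx = 16.66×33.1806 + ½×1.25×33.1806² = 1240.8839.

$1240.88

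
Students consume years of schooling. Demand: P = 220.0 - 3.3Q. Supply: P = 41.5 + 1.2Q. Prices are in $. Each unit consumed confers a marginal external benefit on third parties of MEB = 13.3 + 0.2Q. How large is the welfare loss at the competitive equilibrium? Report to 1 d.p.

DWL = $52.4

Market equilibrium (private): 41.5 + 1.2Q = 220.0 - 3.3Q → Q_m = 39.6667.
Social marginal benefit = demand + MEB = 233.3 - 3.1Q.
Set SMB = MC: 233.3 - 3.1Q = 41.5 + 1.2Q → Q* = 44.6047.
Between Q* and Q_m the wedge SMB − MC runs linearly from 0 to MEB(Q_m), so the loss is a triangle.
DWL = ½ × 4.9380 × 21.2333 = 52.4250.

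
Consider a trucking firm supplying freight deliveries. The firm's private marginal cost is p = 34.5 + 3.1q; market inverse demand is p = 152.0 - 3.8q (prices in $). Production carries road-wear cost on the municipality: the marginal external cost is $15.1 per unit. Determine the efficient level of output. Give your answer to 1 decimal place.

q* = 14.8

Social marginal cost = private MC + MEC = 49.6 + 3.1q.
Set SMC = demand: 49.6 + 3.1q = 152.0 - 3.8q → q* = 14.8406.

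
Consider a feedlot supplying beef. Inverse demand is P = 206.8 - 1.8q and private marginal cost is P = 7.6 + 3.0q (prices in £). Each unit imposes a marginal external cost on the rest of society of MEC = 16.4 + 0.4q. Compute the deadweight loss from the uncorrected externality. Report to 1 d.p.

Market equilibrium (private): 7.6 + 3.0q = 206.8 - 1.8q → q_m = 41.5000.
Social marginal cost = private MC + MEC = 24.0 + 3.4q.
Set SMC = demand: 24.0 + 3.4q = 206.8 - 1.8q → q* = 35.1538.
Between q* and q_m the wedge SMC − demand runs linearly from 0 to MEC(q_m), so the loss is a triangle.
DWL = ½ × 6.3462 × 33.0000 = 104.7123.

DWL = £104.7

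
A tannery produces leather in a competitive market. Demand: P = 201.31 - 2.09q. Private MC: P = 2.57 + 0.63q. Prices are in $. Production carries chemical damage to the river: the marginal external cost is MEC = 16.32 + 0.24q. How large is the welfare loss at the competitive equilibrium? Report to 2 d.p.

Market equilibrium (private): 2.57 + 0.63q = 201.31 - 2.09q → q_m = 73.0662.
Social marginal cost = private MC + MEC = 18.89 + 0.87q.
Set SMC = demand: 18.89 + 0.87q = 201.31 - 2.09q → q* = 61.6284.
The loss is the area between SMC and demand from q* to q_m; with linear curves that's a triangle of height MEC(q_m).
DWL = ½ × 11.4378 × 33.8559 = 193.6185.

DWL = $193.62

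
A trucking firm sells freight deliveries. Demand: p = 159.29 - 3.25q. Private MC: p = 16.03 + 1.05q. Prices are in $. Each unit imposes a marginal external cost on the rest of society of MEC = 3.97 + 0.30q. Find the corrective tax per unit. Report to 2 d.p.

Social marginal cost = private MC + MEC = 20.00 + 1.35q.
Set SMC = demand: 20.00 + 1.35q = 159.29 - 3.25q → q* = 30.2804.
The Pigouvian tax equals MEC at q*: 3.97 + 0.30×30.2804 = 13.0541.

tax = $13.05 per unit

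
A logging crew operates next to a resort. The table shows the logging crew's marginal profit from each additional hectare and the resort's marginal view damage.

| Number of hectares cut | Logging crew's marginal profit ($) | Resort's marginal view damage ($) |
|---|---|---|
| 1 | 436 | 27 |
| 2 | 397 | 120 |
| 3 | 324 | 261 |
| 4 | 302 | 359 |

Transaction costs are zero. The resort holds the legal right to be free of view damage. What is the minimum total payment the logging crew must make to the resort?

Efficient level: marginal profit ≥ marginal view damage through level 3, so k* = 3.
With the resort holding the right, the logging crew must at least compensate total damage at k*: 27 + 120 + 261 = 408.

$408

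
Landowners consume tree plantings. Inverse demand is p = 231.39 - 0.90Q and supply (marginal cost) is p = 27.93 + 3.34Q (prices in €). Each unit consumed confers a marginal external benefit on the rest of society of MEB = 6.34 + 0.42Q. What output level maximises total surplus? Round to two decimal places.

Social marginal benefit = demand + MEB = 237.73 - 0.48Q.
Set SMB = MC: 237.73 - 0.48Q = 27.93 + 3.34Q → Q* = 54.9215.

Q* = 54.92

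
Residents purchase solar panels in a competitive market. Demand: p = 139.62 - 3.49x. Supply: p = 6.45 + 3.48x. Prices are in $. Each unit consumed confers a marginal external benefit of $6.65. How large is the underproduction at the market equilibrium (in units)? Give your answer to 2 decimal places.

0.95 units

Market equilibrium (private): 6.45 + 3.48x = 139.62 - 3.49x → x_m = 19.1062.
Social marginal benefit = demand + MEB = 146.27 - 3.49x.
Set SMB = MC: 146.27 - 3.49x = 6.45 + 3.48x → x* = 20.0603.
Gap = |19.1062 − 20.0603| = 0.9541.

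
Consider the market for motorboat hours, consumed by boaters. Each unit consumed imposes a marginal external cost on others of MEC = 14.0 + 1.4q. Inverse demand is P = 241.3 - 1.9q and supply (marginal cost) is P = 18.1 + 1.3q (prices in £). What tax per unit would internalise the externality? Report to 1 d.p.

Social marginal benefit = demand − MEC = 227.3 - 3.3q.
Set SMB = MC: 227.3 - 3.3q = 18.1 + 1.3q → q* = 45.4783.
The Pigouvian tax equals MEC at q*: 14.0 + 1.4×45.4783 = 77.6696.

tax = £77.7 per unit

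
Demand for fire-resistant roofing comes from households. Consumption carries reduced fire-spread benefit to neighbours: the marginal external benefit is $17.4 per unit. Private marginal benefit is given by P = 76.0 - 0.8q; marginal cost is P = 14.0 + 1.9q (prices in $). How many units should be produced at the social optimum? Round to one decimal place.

q* = 29.4

Social marginal benefit = demand + MEB = 93.4 - 0.8q.
Set SMB = MC: 93.4 - 0.8q = 14.0 + 1.9q → q* = 29.4074.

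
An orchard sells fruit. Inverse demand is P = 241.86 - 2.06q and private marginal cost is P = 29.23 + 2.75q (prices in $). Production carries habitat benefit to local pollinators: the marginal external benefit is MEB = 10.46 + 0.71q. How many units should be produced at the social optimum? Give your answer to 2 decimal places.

Social marginal cost = private MC − MEB = 18.77 + 2.04q.
Set SMC = demand: 18.77 + 2.04q = 241.86 - 2.06q → q* = 54.4122.

q* = 54.41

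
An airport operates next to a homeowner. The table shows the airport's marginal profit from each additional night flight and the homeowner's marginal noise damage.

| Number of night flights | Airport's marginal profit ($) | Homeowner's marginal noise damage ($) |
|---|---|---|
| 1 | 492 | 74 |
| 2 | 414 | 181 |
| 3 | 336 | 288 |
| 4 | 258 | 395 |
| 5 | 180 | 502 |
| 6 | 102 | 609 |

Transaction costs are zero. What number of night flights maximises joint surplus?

3

Bargaining reaches the level where marginal profit last exceeds marginal noise damage.
That holds through level 3 (336 ≥ 288) but not at 4 (258 < 395).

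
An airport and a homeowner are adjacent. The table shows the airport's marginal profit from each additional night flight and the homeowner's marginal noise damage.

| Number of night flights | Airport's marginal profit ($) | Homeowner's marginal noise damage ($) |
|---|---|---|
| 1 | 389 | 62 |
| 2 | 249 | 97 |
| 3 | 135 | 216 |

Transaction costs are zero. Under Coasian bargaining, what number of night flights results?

Bargaining reaches the level where marginal profit last exceeds marginal noise damage.
That holds through level 2 (249 ≥ 97) but not at 3 (135 < 216).

2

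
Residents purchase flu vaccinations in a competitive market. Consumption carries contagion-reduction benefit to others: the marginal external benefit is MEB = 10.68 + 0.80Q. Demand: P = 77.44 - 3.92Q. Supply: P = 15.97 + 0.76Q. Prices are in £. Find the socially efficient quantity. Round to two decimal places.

Q* = 18.60

Social marginal benefit = demand + MEB = 88.12 - 3.12Q.
Set SMB = MC: 88.12 - 3.12Q = 15.97 + 0.76Q → Q* = 18.5954.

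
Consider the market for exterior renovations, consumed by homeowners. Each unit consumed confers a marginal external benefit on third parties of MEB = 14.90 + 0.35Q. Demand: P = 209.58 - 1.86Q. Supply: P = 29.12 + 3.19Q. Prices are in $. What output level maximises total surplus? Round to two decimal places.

Social marginal benefit = demand + MEB = 224.48 - 1.51Q.
Set SMB = MC: 224.48 - 1.51Q = 29.12 + 3.19Q → Q* = 41.5660.

Q* = 41.57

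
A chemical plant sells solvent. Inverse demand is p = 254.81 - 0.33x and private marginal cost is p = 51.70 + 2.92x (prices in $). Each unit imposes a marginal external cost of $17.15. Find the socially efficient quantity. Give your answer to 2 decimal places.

x* = 57.22

Social marginal cost = private MC + MEC = 68.85 + 2.92x.
Set SMC = demand: 68.85 + 2.92x = 254.81 - 0.33x → x* = 57.2185.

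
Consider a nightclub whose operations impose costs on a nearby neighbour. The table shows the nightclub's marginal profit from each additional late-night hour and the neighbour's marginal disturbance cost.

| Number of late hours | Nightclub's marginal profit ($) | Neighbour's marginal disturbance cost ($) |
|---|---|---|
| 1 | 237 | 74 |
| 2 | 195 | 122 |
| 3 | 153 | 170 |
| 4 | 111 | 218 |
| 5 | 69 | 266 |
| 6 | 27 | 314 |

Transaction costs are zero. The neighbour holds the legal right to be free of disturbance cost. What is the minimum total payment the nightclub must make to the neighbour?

Efficient level: marginal profit ≥ marginal disturbance cost through level 2, so k* = 2.
With the neighbour holding the right, the nightclub must at least compensate total damage at k*: 74 + 122 = 196.

$196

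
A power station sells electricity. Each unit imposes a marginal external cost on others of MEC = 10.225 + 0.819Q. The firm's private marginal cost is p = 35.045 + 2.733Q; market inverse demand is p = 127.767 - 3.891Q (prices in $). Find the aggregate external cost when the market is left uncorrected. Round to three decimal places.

$223.366

Market equilibrium (private): 35.045 + 2.733Q = 127.767 - 3.891Q → Q_m = 13.9979.
Total external cost = ∫₀^{Q_m} (10.225 + 0.819Q) dQ = 10.225×13.9979 + ½×0.819×13.9979² = 223.3665.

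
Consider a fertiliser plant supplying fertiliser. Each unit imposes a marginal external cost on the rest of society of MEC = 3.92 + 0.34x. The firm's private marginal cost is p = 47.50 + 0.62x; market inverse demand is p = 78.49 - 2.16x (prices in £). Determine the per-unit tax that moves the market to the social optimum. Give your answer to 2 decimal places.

Social marginal cost = private MC + MEC = 51.42 + 0.96x.
Set SMC = demand: 51.42 + 0.96x = 78.49 - 2.16x → x* = 8.6763.
The Pigouvian tax equals MEC at x*: 3.92 + 0.34×8.6763 = 6.8699.

tax = £6.87 per unit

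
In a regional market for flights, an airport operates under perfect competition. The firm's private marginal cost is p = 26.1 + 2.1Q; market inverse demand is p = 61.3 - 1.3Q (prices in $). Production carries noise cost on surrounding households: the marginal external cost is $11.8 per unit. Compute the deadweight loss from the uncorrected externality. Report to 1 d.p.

DWL = $20.5

Market equilibrium (private): 26.1 + 2.1Q = 61.3 - 1.3Q → Q_m = 10.3529.
Social marginal cost = private MC + MEC = 37.9 + 2.1Q.
Set SMC = demand: 37.9 + 2.1Q = 61.3 - 1.3Q → Q* = 6.8824.
Between Q* and Q_m the wedge SMC − demand runs linearly from 0 to MEC(Q_m), so the loss is a triangle.
DWL = ½ × 3.4705 × 11.8000 = 20.4760.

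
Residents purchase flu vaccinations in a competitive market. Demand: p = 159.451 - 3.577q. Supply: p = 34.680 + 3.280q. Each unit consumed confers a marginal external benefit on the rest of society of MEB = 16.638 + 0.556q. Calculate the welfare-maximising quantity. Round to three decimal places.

q* = 22.442

Social marginal benefit = demand + MEB = 176.089 - 3.021q.
Set SMB = MC: 176.089 - 3.021q = 34.680 + 3.280q → q* = 22.4423.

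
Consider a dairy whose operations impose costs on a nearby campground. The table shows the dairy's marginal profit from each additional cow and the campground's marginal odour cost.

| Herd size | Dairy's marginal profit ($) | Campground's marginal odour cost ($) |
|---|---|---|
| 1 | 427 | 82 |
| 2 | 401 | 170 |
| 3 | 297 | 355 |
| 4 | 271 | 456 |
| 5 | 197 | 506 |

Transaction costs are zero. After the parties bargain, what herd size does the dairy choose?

Bargaining reaches the level where marginal profit last exceeds marginal odour cost.
That holds through level 2 (401 ≥ 170) but not at 3 (297 < 355).

2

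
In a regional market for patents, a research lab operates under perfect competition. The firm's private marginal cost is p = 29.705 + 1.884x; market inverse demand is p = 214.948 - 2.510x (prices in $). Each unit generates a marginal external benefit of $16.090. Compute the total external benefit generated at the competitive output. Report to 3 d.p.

$678.325

Market equilibrium (private): 29.705 + 1.884x = 214.948 - 2.510x → x_m = 42.1582.
Total external benefit = MEB × x_m = 16.090 × 42.1582 = 678.3254.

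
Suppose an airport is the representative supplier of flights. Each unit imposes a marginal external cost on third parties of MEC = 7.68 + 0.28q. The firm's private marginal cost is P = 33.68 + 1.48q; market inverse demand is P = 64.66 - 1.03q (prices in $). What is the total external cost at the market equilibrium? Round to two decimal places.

$116.12

Market equilibrium (private): 33.68 + 1.48q = 64.66 - 1.03q → q_m = 12.3426.
Total external cost = ∫₀^{q_m} (7.68 + 0.28q) dq = 7.68×12.3426 + ½×0.28×12.3426² = 116.1187.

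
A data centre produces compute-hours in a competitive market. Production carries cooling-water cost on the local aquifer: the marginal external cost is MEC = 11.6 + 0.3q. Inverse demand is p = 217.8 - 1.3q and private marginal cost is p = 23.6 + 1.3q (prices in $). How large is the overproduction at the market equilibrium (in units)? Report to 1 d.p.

11.7 units

Market equilibrium (private): 23.6 + 1.3q = 217.8 - 1.3q → q_m = 74.6923.
Social marginal cost = private MC + MEC = 35.2 + 1.6q.
Set SMC = demand: 35.2 + 1.6q = 217.8 - 1.3q → q* = 62.9655.
Gap = |74.6923 − 62.9655| = 11.7268.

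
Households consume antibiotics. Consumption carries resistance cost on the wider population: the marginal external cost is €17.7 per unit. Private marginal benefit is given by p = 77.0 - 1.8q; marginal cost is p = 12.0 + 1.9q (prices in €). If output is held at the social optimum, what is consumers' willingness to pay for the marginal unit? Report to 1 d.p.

P = €54.0

Social marginal benefit = demand − MEC = 59.3 - 1.8q.
Set SMB = MC: 59.3 - 1.8q = 12.0 + 1.9q → q* = 12.7838.
Consumer price on the demand curve at q*: 77.0 − 1.8×12.7838 = 53.9892.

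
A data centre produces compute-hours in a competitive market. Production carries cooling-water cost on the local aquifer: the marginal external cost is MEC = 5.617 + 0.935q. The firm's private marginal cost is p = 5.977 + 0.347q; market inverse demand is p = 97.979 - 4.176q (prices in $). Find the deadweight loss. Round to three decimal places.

Market equilibrium (private): 5.977 + 0.347q = 97.979 - 4.176q → q_m = 20.3409.
Social marginal cost = private MC + MEC = 11.594 + 1.282q.
Set SMC = demand: 11.594 + 1.282q = 97.979 - 4.176q → q* = 15.8272.
Height of the DWL triangle at q_m is SMC(q_m) − demand(q_m) = MEC(q_m) = 24.6358.
DWL = ½ × 4.5137 × 24.6358 = 55.5993.

DWL = $55.599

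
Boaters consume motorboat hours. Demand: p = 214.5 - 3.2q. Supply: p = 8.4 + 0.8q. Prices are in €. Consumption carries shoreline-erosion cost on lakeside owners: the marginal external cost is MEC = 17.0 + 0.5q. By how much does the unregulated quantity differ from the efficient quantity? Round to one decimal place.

9.5 units

Market equilibrium (private): 8.4 + 0.8q = 214.5 - 3.2q → q_m = 51.5250.
Social marginal benefit = demand − MEC = 197.5 - 3.7q.
Set SMB = MC: 197.5 - 3.7q = 8.4 + 0.8q → q* = 42.0222.
Gap = |51.5250 − 42.0222| = 9.5028.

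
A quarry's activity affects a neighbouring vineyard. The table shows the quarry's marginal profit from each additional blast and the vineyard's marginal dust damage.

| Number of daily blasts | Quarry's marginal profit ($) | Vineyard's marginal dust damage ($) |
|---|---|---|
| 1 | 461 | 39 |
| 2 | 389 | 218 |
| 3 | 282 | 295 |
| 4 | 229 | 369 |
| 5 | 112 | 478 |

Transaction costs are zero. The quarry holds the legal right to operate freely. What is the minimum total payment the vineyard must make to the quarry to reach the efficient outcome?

$623

Left alone the quarry would choose level 5 (marginal profit stays positive).
Efficient level: k* = 2 (marginal profit ≥ marginal dust damage through 2).
The vineyard must at least cover the quarry's forgone profit from cutting 5→2: 282 + 229 + 112 = 623.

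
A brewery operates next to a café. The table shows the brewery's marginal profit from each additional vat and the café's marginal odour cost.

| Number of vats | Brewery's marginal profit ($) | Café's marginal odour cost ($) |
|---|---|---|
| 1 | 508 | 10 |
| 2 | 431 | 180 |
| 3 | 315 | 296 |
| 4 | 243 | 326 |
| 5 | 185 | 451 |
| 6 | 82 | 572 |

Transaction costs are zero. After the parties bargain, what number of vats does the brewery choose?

3

Bargaining reaches the level where marginal profit last exceeds marginal odour cost.
That holds through level 3 (315 ≥ 296) but not at 4 (243 < 326).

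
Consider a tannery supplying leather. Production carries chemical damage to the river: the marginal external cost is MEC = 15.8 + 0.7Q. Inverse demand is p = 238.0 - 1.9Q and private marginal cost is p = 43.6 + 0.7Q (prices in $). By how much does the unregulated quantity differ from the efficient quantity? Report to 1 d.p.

20.6 units

Market equilibrium (private): 43.6 + 0.7Q = 238.0 - 1.9Q → Q_m = 74.7692.
Social marginal cost = private MC + MEC = 59.4 + 1.4Q.
Set SMC = demand: 59.4 + 1.4Q = 238.0 - 1.9Q → Q* = 54.1212.
Gap = |74.7692 − 54.1212| = 20.6480.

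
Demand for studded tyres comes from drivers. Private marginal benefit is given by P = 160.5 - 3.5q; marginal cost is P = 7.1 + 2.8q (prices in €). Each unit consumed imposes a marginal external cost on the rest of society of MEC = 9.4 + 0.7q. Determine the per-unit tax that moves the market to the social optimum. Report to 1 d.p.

tax = €23.8 per unit

Social marginal benefit = demand − MEC = 151.1 - 4.2q.
Set SMB = MC: 151.1 - 4.2q = 7.1 + 2.8q → q* = 20.5714.
The Pigouvian tax equals MEC at q*: 9.4 + 0.7×20.5714 = 23.8000.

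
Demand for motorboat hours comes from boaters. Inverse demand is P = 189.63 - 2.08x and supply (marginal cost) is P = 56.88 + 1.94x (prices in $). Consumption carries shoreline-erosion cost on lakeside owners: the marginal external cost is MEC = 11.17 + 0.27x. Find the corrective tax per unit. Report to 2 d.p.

Social marginal benefit = demand − MEC = 178.46 - 2.35x.
Set SMB = MC: 178.46 - 2.35x = 56.88 + 1.94x → x* = 28.3403.
The Pigouvian tax equals MEC at x*: 11.17 + 0.27×28.3403 = 18.8219.

tax = $18.82 per unit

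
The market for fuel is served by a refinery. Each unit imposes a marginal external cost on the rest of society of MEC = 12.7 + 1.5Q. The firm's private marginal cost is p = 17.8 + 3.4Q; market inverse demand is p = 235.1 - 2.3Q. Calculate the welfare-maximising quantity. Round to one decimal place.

Q* = 28.4

Social marginal cost = private MC + MEC = 30.5 + 4.9Q.
Set SMC = demand: 30.5 + 4.9Q = 235.1 - 2.3Q → Q* = 28.4167.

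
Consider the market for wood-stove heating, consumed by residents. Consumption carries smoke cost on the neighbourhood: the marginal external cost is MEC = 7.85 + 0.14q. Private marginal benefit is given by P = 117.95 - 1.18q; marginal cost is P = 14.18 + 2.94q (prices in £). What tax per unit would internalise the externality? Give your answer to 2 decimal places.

Social marginal benefit = demand − MEC = 110.10 - 1.32q.
Set SMB = MC: 110.10 - 1.32q = 14.18 + 2.94q → q* = 22.5164.
The Pigouvian tax equals MEC at q*: 7.85 + 0.14×22.5164 = 11.0023.

tax = £11.00 per unit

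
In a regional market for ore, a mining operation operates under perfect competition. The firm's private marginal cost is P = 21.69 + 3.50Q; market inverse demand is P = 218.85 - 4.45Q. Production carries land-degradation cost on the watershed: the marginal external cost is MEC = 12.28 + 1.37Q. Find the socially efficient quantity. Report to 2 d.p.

Social marginal cost = private MC + MEC = 33.97 + 4.87Q.
Set SMC = demand: 33.97 + 4.87Q = 218.85 - 4.45Q → Q* = 19.8369.

Q* = 19.84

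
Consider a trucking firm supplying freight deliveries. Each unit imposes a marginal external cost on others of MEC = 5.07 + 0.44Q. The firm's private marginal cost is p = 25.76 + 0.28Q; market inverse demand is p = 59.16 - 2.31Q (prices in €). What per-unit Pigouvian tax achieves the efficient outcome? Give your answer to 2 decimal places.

tax = €9.18 per unit

Social marginal cost = private MC + MEC = 30.83 + 0.72Q.
Set SMC = demand: 30.83 + 0.72Q = 59.16 - 2.31Q → Q* = 9.3498.
The Pigouvian tax equals MEC at Q*: 5.07 + 0.44×9.3498 = 9.1839.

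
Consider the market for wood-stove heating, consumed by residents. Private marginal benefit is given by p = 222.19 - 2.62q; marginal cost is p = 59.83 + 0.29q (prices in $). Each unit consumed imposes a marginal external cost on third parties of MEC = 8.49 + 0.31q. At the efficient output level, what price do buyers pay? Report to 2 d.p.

Social marginal benefit = demand − MEC = 213.70 - 2.93q.
Set SMB = MC: 213.70 - 2.93q = 59.83 + 0.29q → q* = 47.7857.
Consumer price on the demand curve at q*: 222.19 − 2.62×47.7857 = 96.9915.

P = $96.99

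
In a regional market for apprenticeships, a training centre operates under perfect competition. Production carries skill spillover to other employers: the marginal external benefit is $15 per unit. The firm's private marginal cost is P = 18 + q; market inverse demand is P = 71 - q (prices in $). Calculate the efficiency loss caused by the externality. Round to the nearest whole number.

DWL = $56

Market equilibrium (private): 18 + q = 71 - q → q_m = 26.5000.
Social marginal cost = private MC − MEB = 3 + q.
Set SMC = demand: 3 + q = 71 - q → q* = 34.0000.
Between q* and q_m the wedge demand − SMC runs linearly from 0 to MEB(q_m), so the loss is a triangle.
DWL = ½ × 7.5000 × 15.0000 = 56.2500.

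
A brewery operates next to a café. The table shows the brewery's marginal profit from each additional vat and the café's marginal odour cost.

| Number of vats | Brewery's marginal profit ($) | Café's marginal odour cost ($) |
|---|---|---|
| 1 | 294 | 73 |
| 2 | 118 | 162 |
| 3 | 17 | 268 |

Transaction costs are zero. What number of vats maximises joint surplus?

1

Bargaining reaches the level where marginal profit last exceeds marginal odour cost.
That holds through level 1 (294 ≥ 73) but not at 2 (118 < 162).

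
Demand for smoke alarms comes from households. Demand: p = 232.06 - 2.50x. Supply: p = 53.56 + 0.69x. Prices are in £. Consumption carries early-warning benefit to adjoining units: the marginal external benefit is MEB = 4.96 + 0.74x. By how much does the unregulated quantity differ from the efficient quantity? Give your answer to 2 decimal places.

Market equilibrium (private): 53.56 + 0.69x = 232.06 - 2.50x → x_m = 55.9561.
Social marginal benefit = demand + MEB = 237.02 - 1.76x.
Set SMB = MC: 237.02 - 1.76x = 53.56 + 0.69x → x* = 74.8816.
Gap = |55.9561 − 74.8816| = 18.9255.

18.93 units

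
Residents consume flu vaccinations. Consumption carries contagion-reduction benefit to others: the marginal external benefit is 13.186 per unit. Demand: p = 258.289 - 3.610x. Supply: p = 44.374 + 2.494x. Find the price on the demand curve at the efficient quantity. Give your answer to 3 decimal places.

P = 123.978

Social marginal benefit = demand + MEB = 271.475 - 3.610x.
Set SMB = MC: 271.475 - 3.610x = 44.374 + 2.494x → x* = 37.2053.
Consumer price on the demand curve at x*: 258.289 − 3.610×37.2053 = 123.9779.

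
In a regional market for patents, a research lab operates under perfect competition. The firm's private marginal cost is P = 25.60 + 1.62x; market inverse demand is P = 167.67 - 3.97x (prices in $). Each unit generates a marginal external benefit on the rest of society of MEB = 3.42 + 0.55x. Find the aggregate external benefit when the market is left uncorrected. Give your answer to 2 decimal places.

Market equilibrium (private): 25.60 + 1.62x = 167.67 - 3.97x → x_m = 25.4150.
Total external benefit = ∫₀^{x_m} (3.42 + 0.55x) dx = 3.42×25.4150 + ½×0.55×25.4150² = 264.5479.

$264.55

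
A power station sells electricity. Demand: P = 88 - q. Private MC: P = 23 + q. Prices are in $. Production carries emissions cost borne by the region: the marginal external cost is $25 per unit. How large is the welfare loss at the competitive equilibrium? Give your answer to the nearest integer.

DWL = $156

Market equilibrium (private): 23 + q = 88 - q → q_m = 32.5000.
Social marginal cost = private MC + MEC = 48 + q.
Set SMC = demand: 48 + q = 88 - q → q* = 20.0000.
Height of the DWL triangle at q_m is SMC(q_m) − demand(q_m) = MEC(q_m) = 25.0000.
DWL = ½ × 12.5000 × 25.0000 = 156.2500.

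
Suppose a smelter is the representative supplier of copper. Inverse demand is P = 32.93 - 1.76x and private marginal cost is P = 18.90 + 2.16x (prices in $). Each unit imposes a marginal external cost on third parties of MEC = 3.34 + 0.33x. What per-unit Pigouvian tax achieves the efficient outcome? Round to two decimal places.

Social marginal cost = private MC + MEC = 22.24 + 2.49x.
Set SMC = demand: 22.24 + 2.49x = 32.93 - 1.76x → x* = 2.5153.
The Pigouvian tax equals MEC at x*: 3.34 + 0.33×2.5153 = 4.1700.

tax = $4.17 per unit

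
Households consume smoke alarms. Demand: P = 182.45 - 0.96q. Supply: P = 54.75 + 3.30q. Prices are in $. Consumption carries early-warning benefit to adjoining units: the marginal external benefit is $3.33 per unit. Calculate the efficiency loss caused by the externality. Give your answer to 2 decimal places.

DWL = $1.30

Market equilibrium (private): 54.75 + 3.30q = 182.45 - 0.96q → q_m = 29.9765.
Social marginal benefit = demand + MEB = 185.78 - 0.96q.
Set SMB = MC: 185.78 - 0.96q = 54.75 + 3.30q → q* = 30.7582.
The welfare-loss triangle has base |q_m − q*| and height MEB(q_m) (the vertical gap between SMB and MC is zero at q* and MEB at q_m).
DWL = ½ × 0.7817 × 3.3300 = 1.3015.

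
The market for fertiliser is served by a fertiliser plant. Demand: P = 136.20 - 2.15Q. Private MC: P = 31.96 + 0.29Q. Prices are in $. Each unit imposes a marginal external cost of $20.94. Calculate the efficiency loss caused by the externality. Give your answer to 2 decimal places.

Market equilibrium (private): 31.96 + 0.29Q = 136.20 - 2.15Q → Q_m = 42.7213.
Social marginal cost = private MC + MEC = 52.90 + 0.29Q.
Set SMC = demand: 52.90 + 0.29Q = 136.20 - 2.15Q → Q* = 34.1393.
Between Q* and Q_m the wedge SMC − demand runs linearly from 0 to MEC(Q_m), so the loss is a triangle.
DWL = ½ × 8.5820 × 20.9400 = 89.8535.

DWL = $89.85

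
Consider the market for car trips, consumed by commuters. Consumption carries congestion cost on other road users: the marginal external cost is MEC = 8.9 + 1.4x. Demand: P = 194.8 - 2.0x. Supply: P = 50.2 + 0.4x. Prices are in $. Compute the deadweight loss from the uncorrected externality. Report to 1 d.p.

DWL = $1144.2

Market equilibrium (private): 50.2 + 0.4x = 194.8 - 2.0x → x_m = 60.2500.
Social marginal benefit = demand − MEC = 185.9 - 3.4x.
Set SMB = MC: 185.9 - 3.4x = 50.2 + 0.4x → x* = 35.7105.
Between x* and x_m the wedge MC − SMB runs linearly from 0 to MEC(x_m), so the loss is a triangle.
DWL = ½ × 24.5395 × 93.2500 = 1144.1542.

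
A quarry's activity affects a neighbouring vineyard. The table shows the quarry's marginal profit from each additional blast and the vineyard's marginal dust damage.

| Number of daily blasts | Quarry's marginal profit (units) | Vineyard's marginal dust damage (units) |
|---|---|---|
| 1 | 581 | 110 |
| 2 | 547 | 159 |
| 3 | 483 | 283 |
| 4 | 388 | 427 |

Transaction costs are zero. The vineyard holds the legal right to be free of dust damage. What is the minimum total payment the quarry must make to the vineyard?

552

Efficient level: marginal profit ≥ marginal dust damage through level 3, so k* = 3.
With the vineyard holding the right, the quarry must at least compensate total damage at k*: 110 + 159 + 283 = 552.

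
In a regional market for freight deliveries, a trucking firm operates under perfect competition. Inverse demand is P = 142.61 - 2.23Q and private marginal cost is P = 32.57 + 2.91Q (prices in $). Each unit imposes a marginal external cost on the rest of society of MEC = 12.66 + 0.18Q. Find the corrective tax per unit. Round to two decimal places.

tax = $15.95 per unit

Social marginal cost = private MC + MEC = 45.23 + 3.09Q.
Set SMC = demand: 45.23 + 3.09Q = 142.61 - 2.23Q → Q* = 18.3045.
The Pigouvian tax equals MEC at Q*: 12.66 + 0.18×18.3045 = 15.9548.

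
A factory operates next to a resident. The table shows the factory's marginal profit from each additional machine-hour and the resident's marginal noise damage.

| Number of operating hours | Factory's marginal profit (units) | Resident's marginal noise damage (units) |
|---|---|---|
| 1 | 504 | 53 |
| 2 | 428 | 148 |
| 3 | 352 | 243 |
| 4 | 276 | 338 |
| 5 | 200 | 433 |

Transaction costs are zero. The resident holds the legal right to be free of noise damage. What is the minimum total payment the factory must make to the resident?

444

Efficient level: marginal profit ≥ marginal noise damage through level 3, so k* = 3.
With the resident holding the right, the factory must at least compensate total damage at k*: 53 + 148 + 243 = 444.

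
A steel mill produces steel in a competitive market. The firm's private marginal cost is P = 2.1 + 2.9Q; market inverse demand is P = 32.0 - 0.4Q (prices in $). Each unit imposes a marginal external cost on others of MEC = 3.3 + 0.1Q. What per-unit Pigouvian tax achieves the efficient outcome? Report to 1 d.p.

tax = $4.1 per unit

Social marginal cost = private MC + MEC = 5.4 + 3.0Q.
Set SMC = demand: 5.4 + 3.0Q = 32.0 - 0.4Q → Q* = 7.8235.
The Pigouvian tax equals MEC at Q*: 3.3 + 0.1×7.8235 = 4.0824.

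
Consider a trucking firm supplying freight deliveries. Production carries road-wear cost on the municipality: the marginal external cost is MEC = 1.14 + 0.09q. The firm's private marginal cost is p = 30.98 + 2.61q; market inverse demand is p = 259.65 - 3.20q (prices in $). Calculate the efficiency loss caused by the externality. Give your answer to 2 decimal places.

Market equilibrium (private): 30.98 + 2.61q = 259.65 - 3.20q → q_m = 39.3580.
Social marginal cost = private MC + MEC = 32.12 + 2.70q.
Set SMC = demand: 32.12 + 2.70q = 259.65 - 3.20q → q* = 38.5644.
Between q* and q_m the wedge SMC − demand runs linearly from 0 to MEC(q_m), so the loss is a triangle.
DWL = ½ × 0.7936 × 4.6822 = 1.8579.

DWL = $1.86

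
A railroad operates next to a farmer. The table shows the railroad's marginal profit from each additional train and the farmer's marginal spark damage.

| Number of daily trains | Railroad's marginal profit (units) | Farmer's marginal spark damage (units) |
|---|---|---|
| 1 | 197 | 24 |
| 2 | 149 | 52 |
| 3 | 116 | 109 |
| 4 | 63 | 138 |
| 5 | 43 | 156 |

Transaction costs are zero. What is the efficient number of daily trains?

Bargaining reaches the level where marginal profit last exceeds marginal spark damage.
That holds through level 3 (116 ≥ 109) but not at 4 (63 < 138).

3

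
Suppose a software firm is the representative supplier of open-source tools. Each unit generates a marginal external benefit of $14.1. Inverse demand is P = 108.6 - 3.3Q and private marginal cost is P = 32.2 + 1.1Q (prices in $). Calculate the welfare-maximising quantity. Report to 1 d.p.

Social marginal cost = private MC − MEB = 18.1 + 1.1Q.
Set SMC = demand: 18.1 + 1.1Q = 108.6 - 3.3Q → Q* = 20.5682.

Q* = 20.6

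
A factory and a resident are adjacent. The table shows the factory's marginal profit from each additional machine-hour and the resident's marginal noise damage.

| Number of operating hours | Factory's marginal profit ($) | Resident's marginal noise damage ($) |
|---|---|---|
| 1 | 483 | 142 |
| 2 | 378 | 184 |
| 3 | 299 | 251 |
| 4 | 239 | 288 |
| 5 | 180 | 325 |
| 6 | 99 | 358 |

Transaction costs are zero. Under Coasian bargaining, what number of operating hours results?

3

Bargaining reaches the level where marginal profit last exceeds marginal noise damage.
That holds through level 3 (299 ≥ 251) but not at 4 (239 < 288).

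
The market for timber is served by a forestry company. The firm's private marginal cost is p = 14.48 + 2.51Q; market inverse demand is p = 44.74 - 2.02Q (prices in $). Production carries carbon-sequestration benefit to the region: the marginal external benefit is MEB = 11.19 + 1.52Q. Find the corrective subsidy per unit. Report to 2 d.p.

Social marginal cost = private MC − MEB = 3.29 + 0.99Q.
Set SMC = demand: 3.29 + 0.99Q = 44.74 - 2.02Q → Q* = 13.7708.
The Pigouvian subsidy equals MEB at Q*: 11.19 + 1.52×13.7708 = 32.1216.

subsidy = $32.12 per unit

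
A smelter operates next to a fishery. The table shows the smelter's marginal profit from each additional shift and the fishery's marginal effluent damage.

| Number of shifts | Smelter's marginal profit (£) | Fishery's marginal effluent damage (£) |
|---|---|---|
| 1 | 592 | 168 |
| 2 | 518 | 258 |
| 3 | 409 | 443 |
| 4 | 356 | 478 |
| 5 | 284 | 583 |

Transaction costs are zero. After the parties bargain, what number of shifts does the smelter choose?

2

Bargaining reaches the level where marginal profit last exceeds marginal effluent damage.
That holds through level 2 (518 ≥ 258) but not at 3 (409 < 443).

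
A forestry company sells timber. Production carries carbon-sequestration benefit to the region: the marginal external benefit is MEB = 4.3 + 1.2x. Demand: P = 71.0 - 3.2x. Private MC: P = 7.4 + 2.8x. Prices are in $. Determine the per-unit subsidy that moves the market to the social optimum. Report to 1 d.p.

Social marginal cost = private MC − MEB = 3.1 + 1.6x.
Set SMC = demand: 3.1 + 1.6x = 71.0 - 3.2x → x* = 14.1458.
The Pigouvian subsidy equals MEB at x*: 4.3 + 1.2×14.1458 = 21.2750.

subsidy = $21.3 per unit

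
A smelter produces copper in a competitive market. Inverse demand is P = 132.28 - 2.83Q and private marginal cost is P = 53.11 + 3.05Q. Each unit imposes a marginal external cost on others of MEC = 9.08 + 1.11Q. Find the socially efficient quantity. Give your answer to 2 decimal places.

Social marginal cost = private MC + MEC = 62.19 + 4.16Q.
Set SMC = demand: 62.19 + 4.16Q = 132.28 - 2.83Q → Q* = 10.0272.

Q* = 10.03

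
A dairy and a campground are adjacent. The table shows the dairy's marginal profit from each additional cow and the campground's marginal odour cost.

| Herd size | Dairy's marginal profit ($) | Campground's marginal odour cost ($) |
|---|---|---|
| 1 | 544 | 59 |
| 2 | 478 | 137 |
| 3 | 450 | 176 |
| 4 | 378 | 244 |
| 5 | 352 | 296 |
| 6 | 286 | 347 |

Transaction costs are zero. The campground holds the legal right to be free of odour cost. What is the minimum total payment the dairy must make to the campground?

$912

Efficient level: marginal profit ≥ marginal odour cost through level 5, so k* = 5.
With the campground holding the right, the dairy must at least compensate total damage at k*: 59 + 137 + 176 + 244 + 296 = 912.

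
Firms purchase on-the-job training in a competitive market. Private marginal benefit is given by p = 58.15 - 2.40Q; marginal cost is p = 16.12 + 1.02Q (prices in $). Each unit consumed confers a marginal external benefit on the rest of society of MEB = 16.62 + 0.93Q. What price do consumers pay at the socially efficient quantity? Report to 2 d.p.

Social marginal benefit = demand + MEB = 74.77 - 1.47Q.
Set SMB = MC: 74.77 - 1.47Q = 16.12 + 1.02Q → Q* = 23.5542.
Consumer price on the demand curve at Q*: 58.15 − 2.40×23.5542 = 1.6199.

P = $1.62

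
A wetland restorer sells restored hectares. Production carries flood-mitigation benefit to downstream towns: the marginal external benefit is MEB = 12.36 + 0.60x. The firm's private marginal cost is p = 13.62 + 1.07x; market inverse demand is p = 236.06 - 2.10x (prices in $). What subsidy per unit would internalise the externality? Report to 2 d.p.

subsidy = $67.18 per unit

Social marginal cost = private MC − MEB = 1.26 + 0.47x.
Set SMC = demand: 1.26 + 0.47x = 236.06 - 2.10x → x* = 91.3619.
The Pigouvian subsidy equals MEB at x*: 12.36 + 0.60×91.3619 = 67.1771.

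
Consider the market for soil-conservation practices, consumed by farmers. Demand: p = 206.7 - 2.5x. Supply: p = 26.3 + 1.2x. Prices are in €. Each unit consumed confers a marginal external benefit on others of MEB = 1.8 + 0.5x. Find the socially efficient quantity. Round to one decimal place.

Social marginal benefit = demand + MEB = 208.5 - 2.0x.
Set SMB = MC: 208.5 - 2.0x = 26.3 + 1.2x → x* = 56.9375.

x* = 56.9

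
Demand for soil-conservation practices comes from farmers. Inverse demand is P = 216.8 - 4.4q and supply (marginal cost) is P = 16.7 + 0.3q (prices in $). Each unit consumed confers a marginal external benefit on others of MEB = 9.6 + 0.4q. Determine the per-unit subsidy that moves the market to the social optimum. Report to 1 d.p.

subsidy = $29.1 per unit

Social marginal benefit = demand + MEB = 226.4 - 4.0q.
Set SMB = MC: 226.4 - 4.0q = 16.7 + 0.3q → q* = 48.7674.
The Pigouvian subsidy equals MEB at q*: 9.6 + 0.4×48.7674 = 29.1070.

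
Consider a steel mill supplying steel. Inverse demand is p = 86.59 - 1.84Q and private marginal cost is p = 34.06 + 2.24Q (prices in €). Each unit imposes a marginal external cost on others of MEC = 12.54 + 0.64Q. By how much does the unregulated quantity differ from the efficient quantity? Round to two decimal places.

Market equilibrium (private): 34.06 + 2.24Q = 86.59 - 1.84Q → Q_m = 12.8750.
Social marginal cost = private MC + MEC = 46.60 + 2.88Q.
Set SMC = demand: 46.60 + 2.88Q = 86.59 - 1.84Q → Q* = 8.4725.
Gap = |12.8750 − 8.4725| = 4.4025.

4.40 units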